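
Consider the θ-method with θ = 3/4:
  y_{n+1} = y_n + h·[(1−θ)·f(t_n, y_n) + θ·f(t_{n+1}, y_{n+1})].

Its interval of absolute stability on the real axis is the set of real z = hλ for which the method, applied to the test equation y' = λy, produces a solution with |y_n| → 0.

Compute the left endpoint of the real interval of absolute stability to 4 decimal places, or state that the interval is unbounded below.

With y'=λy (z=hλ):
  y_{n+1} = y_n + z·[1/4·y_n + 3/4·y_{n+1}] ⇒ (1 − 3/4z)y_{n+1} = (1 + 1/4z)y_n
  ⇒ R(z) = (1 + 1/4z)/(1 − 3/4z).

Boundary: |R(x)|=1, x<0.
x=-0.57: |R|=0.6007
x=-2: |R|=0.2000
x=-10: |R|=0.1765
x=-100: |R|=0.3158
θ=3/4≥1/2 ⇒ |1+1/4x|<|1−3/4x| ∀x<0 ⇒ unbounded interval.

interval (−∞, 0).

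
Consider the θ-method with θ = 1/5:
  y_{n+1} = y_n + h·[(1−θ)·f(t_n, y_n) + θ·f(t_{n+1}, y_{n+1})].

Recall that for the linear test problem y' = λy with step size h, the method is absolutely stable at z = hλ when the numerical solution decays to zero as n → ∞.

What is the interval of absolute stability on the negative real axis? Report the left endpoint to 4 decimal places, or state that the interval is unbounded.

z∈(-3.3333,0).

Test eqn y'=λy, z=hλ:
  y_{n+1} = y_n + z·[4/5·y_n + 1/5·y_{n+1}] ⇒ (1 − 1/5z)y_{n+1} = (1 + 4/5z)y_n
  so R(z) = (1 + 4/5z)/(1 − 1/5z).

Solve |R(x)|<1 on ℝ⁻.
x=-0.38: |R|=0.6468
R=−1: 1+4/5x = −1+1/5x ⇒ -3/5x=2 ⇒ x=2/(-3/5)=-3.3333
Confirm numerically:
  x=-2.906: |R|=0.83784 <1
  x=-2.405: |R|=0.62390 <1
  x=-2.346: |R|=0.59679 <1
  x=-3.866: |R|=1.18024 >1
  x=-3.772: |R|=1.15002 >1
Stable set (-3.3333, 0).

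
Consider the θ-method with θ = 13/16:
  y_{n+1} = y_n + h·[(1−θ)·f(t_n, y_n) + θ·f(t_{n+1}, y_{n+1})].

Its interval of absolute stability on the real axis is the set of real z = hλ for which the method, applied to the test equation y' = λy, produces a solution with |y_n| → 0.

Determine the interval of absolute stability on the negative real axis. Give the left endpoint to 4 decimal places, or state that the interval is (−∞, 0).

(−∞, 0) — no finite endpoint.

On y'=λy, z=hλ:
  y_{n+1} = y_n + z·[3/16·y_n + 13/16·y_{n+1}] ⇒ (1 − 13/16z)y_{n+1} = (1 + 3/16z)y_n
  R(z) = (1 + 3/16z)/(1 − 13/16z).

Boundary: |R(x)|=1, x<0.
x=-1.54: |R|=0.3159
x=-2: |R|=0.2381
x=-10: |R|=0.0959
x=-100: |R|=0.2158
θ=13/16≥1/2 ⇒ |1+3/16x|<|1−13/16x| ∀x<0 ⇒ stable on all of ℝ⁻.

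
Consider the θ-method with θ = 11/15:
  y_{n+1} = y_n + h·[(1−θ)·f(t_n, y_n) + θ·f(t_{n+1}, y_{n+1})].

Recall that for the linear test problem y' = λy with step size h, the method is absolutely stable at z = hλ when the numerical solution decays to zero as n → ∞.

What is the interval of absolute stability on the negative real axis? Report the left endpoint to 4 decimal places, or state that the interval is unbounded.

On y'=λy, z=hλ:
  y_{n+1} = y_n + z·[4/15·y_n + 11/15·y_{n+1}] ⇒ (1 − 11/15z)y_{n+1} = (1 + 4/15z)y_n
  so R(z) = (1 + 4/15z)/(1 − 11/15z).

Need |R(x)|<1, x<0.
x=-1.29: |R|=0.3371
x=-2: |R|=0.1892
x=-10: |R|=0.2000
x=-100: |R|=0.3453
θ=11/15≥1/2 ⇒ |1+4/15x|<|1−11/15x| ∀x<0 ⇒ unbounded interval.

unbounded; (−∞, 0).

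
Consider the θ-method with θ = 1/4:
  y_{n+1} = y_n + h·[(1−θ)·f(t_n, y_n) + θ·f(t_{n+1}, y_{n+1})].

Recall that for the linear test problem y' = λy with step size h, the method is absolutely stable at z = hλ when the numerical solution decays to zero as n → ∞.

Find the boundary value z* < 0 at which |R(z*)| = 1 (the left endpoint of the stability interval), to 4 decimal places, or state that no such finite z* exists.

left endpoint -4.0000.

Set f=λy, z=hλ:
  y_{n+1} = y_n + z·[3/4·y_n + 1/4·y_{n+1}] ⇒ (1 − 1/4z)y_{n+1} = (1 + 3/4z)y_n
  so R(z) = (1 + 3/4z)/(1 − 1/4z).

Need |R(x)|<1, x<0.
x=-0.86: |R|=0.2922
R=−1: 1+3/4x = −1+1/4x ⇒ -1/2x=2 ⇒ x=2/(-1/2)=-4.0000
Confirm numerically:
  x=-3.837: |R|=0.95840 <1
  x=-3.241: |R|=0.79036 <1
  x=-3.130: |R|=0.75596 <1
  x=-4.498: |R|=1.11720 >1
  x=-4.028: |R|=1.00698 >1
Stable set (-4.0000, 0).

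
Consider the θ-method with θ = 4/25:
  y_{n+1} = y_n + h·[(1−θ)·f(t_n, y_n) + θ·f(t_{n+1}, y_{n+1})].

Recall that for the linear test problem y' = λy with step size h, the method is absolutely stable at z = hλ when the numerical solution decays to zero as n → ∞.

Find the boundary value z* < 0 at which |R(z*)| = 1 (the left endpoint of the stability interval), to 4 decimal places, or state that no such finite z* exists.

With y'=λy (z=hλ):
  y_{n+1} = y_n + z·[21/25·y_n + 4/25·y_{n+1}] ⇒ (1 − 4/25z)y_{n+1} = (1 + 21/25z)y_n
  ⇒ R(z) = (1 + 21/25z)/(1 − 4/25z).

Solve |R(x)|<1 on ℝ⁻.
x=-1.5: |R|=0.2097
R=−1: 1+21/25x = −1+4/25x ⇒ -17/25x=2 ⇒ x=2/(-17/25)=-2.9412
Confirm numerically:
  x=-2.727: |R|=0.89860 <1
  x=-2.202: |R|=0.62831 <1
  x=-1.545: |R|=0.23877 <1
  x=-3.433: |R|=1.21587 >1
  x=-3.404: |R|=1.20375 >1
  x=-3.202: |R|=1.11728 >1
So |R|<1 on (-2.9412, 0).

z* = -2.9412.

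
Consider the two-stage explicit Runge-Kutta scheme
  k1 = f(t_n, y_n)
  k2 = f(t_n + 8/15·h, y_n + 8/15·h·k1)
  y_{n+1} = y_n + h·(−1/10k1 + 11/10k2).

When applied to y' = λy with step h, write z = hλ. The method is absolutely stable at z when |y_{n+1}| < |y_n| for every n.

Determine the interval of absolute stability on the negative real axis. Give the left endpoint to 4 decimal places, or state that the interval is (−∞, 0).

(-1.7045, 0).

With y'=λy (z=hλ):
  k1=λy_n ⇒ h·k1=z·y_n;  k2=λ(1+8/15z)y_n ⇒ h·k2=z(1+8/15z)y_n
  y_{n+1}/y_n = 1 − 1/10z + 11/10z(1+8/15z) = 1 + z + 44/75z²
  so R(z) = 1 + z + 44/75z².

Solve |R(x)|<1 on ℝ⁻.
x=-0.37: |R|=0.7103
R=1: x+44/75x²=0 ⇒ x=−75/44=-1.7045; min R=1−1/(4·44/75)=0.5739>−1
Confirm numerically:
  x=-1.311: |R|=0.69732 <1
  x=-1.083: |R|=0.60509 <1
  x=-0.955: |R|=0.58005 <1
  x=-1.988: |R|=1.33059 >1
  x=-1.898: |R|=1.21541 >1
Interval (-1.7045, 0).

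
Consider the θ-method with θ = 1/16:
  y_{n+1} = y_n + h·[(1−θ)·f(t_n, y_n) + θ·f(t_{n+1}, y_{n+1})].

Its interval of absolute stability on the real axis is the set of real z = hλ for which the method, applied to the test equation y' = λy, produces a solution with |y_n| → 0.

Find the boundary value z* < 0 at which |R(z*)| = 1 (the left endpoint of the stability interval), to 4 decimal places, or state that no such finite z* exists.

With y'=λy (z=hλ):
  y_{n+1} = y_n + z·[15/16·y_n + 1/16·y_{n+1}] ⇒ (1 − 1/16z)y_{n+1} = (1 + 15/16z)y_n
  R(z) = (1 + 15/16z)/(1 − 1/16z).

Solve |R(x)|<1 on ℝ⁻.
x=-1.46: |R|=0.3379
R=−1: 1+15/16x = −1+1/16x ⇒ -7/8x=2 ⇒ x=2/(-7/8)=-2.2857
Confirm numerically:
  x=-2.009: |R|=0.78489 <1
  x=-1.789: |R|=0.60908 <1
  x=-1.145: |R|=0.06853 <1
  x=-2.811: |R|=1.39094 >1
  x=-2.685: |R|=1.29917 >1
  x=-2.540: |R|=1.19202 >1
Interval (-2.2857, 0).

left endpoint -2.2857.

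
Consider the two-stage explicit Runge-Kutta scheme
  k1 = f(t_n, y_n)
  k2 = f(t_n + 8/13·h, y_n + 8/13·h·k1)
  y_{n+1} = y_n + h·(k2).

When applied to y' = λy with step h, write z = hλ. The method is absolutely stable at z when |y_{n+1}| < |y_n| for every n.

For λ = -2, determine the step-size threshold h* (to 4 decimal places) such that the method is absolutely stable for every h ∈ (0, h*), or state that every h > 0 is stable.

(-1.6250,0); λ=-2 ⇒ h* = (13/8)/2 = 0.8125.

Set f=λy, z=hλ:
  k1=λy_n ⇒ h·k1=z·y_n;  k2=λ(1+8/13z)y_n ⇒ h·k2=z(1+8/13z)y_n
  y_{n+1}/y_n = 1 + z(1+8/13z) = 1 + z + 8/13z²
  ⇒ R(z) = 1 + z + 8/13z².

Boundary: |R(x)|=1, x<0.
x=-0.59: |R|=0.6242
R=1: x+8/13x²=0 ⇒ x=−13/8=-1.6250; min R=1−1/(4·8/13)=0.5938>−1
Confirm numerically:
  x=-1.198: |R|=0.68520 <1
  x=-1.025: |R|=0.62154 <1
  x=-0.959: |R|=0.60696 <1
  x=-0.930: |R|=0.60225 <1
  x=-1.974: |R|=1.42395 >1
  x=-1.872: |R|=1.28454 >1
Interval (-1.6250, 0).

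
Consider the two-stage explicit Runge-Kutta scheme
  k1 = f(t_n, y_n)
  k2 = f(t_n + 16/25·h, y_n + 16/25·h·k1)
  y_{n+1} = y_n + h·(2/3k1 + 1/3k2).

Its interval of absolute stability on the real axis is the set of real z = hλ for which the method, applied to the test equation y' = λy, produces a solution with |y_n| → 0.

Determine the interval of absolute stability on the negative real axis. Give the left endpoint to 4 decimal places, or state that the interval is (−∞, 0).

Set f=λy, z=hλ:
  k1=λy_n ⇒ h·k1=z·y_n;  k2=λ(1+16/25z)y_n ⇒ h·k2=z(1+16/25z)y_n
  y_{n+1}/y_n = 1 + 2/3z + 1/3z(1+16/25z) = 1 + z + 16/75z²
  ⇒ R(z) = 1 + z + 16/75z².

Need |R(x)|<1, x<0.
x=-0.72: |R|=0.3906
R=1: x+16/75x²=0 ⇒ x=−75/16=-4.6875; min R=1−1/(4·16/75)=-0.1719>−1
Confirm numerically:
  x=-4.490: |R|=0.81082 <1
  x=-3.976: |R|=0.39650 <1
  x=-2.372: |R|=0.17170 <1
  x=-5.197: |R|=1.56488 >1
  x=-4.948: |R|=1.27498 >1
Interval (-4.6875, 0).

(-4.6875, 0).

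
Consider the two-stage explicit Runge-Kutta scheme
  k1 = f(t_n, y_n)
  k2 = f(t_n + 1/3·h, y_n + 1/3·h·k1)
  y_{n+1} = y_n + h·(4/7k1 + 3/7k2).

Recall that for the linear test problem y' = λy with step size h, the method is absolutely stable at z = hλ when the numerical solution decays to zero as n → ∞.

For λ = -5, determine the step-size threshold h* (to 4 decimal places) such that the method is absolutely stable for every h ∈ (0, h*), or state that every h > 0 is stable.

(-7.0000,0); λ=-5 ⇒ h* = (7)/5 = 1.4000.

Set f=λy, z=hλ:
  k1=λy_n ⇒ h·k1=z·y_n;  k2=λ(1+1/3z)y_n ⇒ h·k2=z(1+1/3z)y_n
  y_{n+1}/y_n = 1 + 4/7z + 3/7z(1+1/3z) = 1 + z + 1/7z²
  ⇒ R(z) = 1 + z + 1/7z².

Boundary: |R(x)|=1, x<0.
x=-1.22: |R|=0.0074
R=1: x+1/7x²=0 ⇒ x=−7=-7.0000; min R=1−1/(4·1/7)=-0.7500>−1
Confirm numerically:
  x=-6.972: |R|=0.97211 <1
  x=-4.901: |R|=0.46960 <1
  x=-4.001: |R|=0.71414 <1
  x=-7.436: |R|=1.46316 >1
  x=-7.426: |R|=1.45193 >1
  x=-7.028: |R|=1.02811 >1
Stable set (-7.0000, 0).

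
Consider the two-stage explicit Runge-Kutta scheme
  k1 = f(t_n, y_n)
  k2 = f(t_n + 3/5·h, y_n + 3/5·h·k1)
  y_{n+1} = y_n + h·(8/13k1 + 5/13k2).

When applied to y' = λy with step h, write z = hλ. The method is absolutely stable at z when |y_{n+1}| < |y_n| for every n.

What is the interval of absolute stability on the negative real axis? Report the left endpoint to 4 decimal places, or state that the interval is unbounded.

z∈(-4.3333,0).

Set f=λy, z=hλ:
  k1=λy_n ⇒ h·k1=z·y_n;  k2=λ(1+3/5z)y_n ⇒ h·k2=z(1+3/5z)y_n
  y_{n+1}/y_n = 1 + 8/13z + 5/13z(1+3/5z) = 1 + z + 3/13z²
  so R(z) = 1 + z + 3/13z².

Solve |R(x)|<1 on ℝ⁻.
x=-0.87: |R|=0.3047
R=1: x+3/13x²=0 ⇒ x=−13/3=-4.3333; min R=1−1/(4·3/13)=-0.0833>−1
Confirm numerically:
  x=-4.115: |R|=0.79267 <1
  x=-3.965: |R|=0.66298 <1
  x=-2.855: |R|=0.02601 <1
  x=-2.225: |R|=0.08255 <1
  x=-4.830: |R|=1.55359 >1
  x=-4.821: |R|=1.54255 >1
  x=-4.778: |R|=1.49030 >1
So |R|<1 on (-4.3333, 0).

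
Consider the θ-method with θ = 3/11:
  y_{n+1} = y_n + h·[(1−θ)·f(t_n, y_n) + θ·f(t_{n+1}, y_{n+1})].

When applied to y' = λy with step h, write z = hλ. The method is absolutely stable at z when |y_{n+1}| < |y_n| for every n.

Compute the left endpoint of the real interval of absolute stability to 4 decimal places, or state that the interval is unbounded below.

z* = -4.4000.

On y'=λy, z=hλ:
  y_{n+1} = y_n + z·[8/11·y_n + 3/11·y_{n+1}] ⇒ (1 − 3/11z)y_{n+1} = (1 + 8/11z)y_n
  ⇒ R(z) = (1 + 8/11z)/(1 − 3/11z).

Solve |R(x)|<1 on ℝ⁻.
x=-0.39: |R|=0.6475
R=−1: 1+8/11x = −1+3/11x ⇒ -5/11x=2 ⇒ x=2/(-5/11)=-4.4000
Confirm numerically:
  x=-2.747: |R|=0.57045 <1
  x=-2.527: |R|=0.49599 <1
  x=-1.819: |R|=0.21584 <1
  x=-4.984: |R|=1.11252 >1
  x=-4.905: |R|=1.09819 >1
  x=-4.594: |R|=1.03914 >1
Stable set (-4.4000, 0).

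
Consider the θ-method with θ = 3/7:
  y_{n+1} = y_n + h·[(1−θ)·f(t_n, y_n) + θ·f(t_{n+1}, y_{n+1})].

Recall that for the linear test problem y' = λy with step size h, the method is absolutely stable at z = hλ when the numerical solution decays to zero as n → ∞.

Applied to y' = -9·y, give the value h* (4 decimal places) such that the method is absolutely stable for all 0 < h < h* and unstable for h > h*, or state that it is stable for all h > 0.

(-14.0000,0); λ=-9 ⇒ h* = (14)/9 = 1.5556.

With y'=λy (z=hλ):
  y_{n+1} = y_n + z·[4/7·y_n + 3/7·y_{n+1}] ⇒ (1 − 3/7z)y_{n+1} = (1 + 4/7z)y_n
  R(z) = (1 + 4/7z)/(1 − 3/7z).

Solve |R(x)|<1 on ℝ⁻.
x=-0.7: |R|=0.4615
R=−1: 1+4/7x = −1+3/7x ⇒ -1/7x=2 ⇒ x=2/(-1/7)=-14.0000
Confirm numerically:
  x=-13.656: |R|=0.99283 <1
  x=-12.145: |R|=0.95729 <1
  x=-8.850: |R|=0.84650 <1
  x=-14.332: |R|=1.00664 >1
  x=-14.107: |R|=1.00217 >1
So |R|<1 on (-14.0000, 0).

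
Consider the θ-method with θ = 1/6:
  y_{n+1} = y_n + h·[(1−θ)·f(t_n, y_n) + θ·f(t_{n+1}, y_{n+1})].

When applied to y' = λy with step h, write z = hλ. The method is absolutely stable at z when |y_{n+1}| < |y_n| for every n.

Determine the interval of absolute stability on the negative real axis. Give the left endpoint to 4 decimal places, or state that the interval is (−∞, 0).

On y'=λy, z=hλ:
  y_{n+1} = y_n + z·[5/6·y_n + 1/6·y_{n+1}] ⇒ (1 − 1/6z)y_{n+1} = (1 + 5/6z)y_n
  ⇒ R(z) = (1 + 5/6z)/(1 − 1/6z).

Find x<0 with |R(x)|<1.
x=-1.24: |R|=0.0276
R=−1: 1+5/6x = −1+1/6x ⇒ -2/3x=2 ⇒ x=2/(-2/3)=-3.0000
Confirm numerically:
  x=-2.912: |R|=0.96050 <1
  x=-2.845: |R|=0.92990 <1
  x=-1.726: |R|=0.34041 <1
  x=-3.394: |R|=1.16777 >1
  x=-3.161: |R|=1.07030 >1
Stable set (-3.0000, 0).

z∈(-3.0000,0).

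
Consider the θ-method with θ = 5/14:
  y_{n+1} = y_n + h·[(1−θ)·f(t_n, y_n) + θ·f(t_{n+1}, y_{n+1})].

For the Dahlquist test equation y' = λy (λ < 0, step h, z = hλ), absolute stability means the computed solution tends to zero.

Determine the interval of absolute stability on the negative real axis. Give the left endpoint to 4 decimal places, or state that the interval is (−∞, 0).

With y'=λy (z=hλ):
  y_{n+1} = y_n + z·[9/14·y_n + 5/14·y_{n+1}] ⇒ (1 − 5/14z)y_{n+1} = (1 + 9/14z)y_n
  ⇒ R(z) = (1 + 9/14z)/(1 − 5/14z).

Find x<0 with |R(x)|<1.
x=-1.24: |R|=0.1406
R=−1: 1+9/14x = −1+5/14x ⇒ -2/7x=2 ⇒ x=2/(-2/7)=-7.0000
Confirm numerically:
  x=-6.265: |R|=0.93514 <1
  x=-3.958: |R|=0.63989 <1
  x=-3.609: |R|=0.57672 <1
  x=-3.107: |R|=0.47276 <1
  x=-7.169: |R|=1.01356 >1
  x=-7.159: |R|=1.01277 >1
  x=-7.128: |R|=1.01031 >1
Interval (-7.0000, 0).

(-7.0000, 0).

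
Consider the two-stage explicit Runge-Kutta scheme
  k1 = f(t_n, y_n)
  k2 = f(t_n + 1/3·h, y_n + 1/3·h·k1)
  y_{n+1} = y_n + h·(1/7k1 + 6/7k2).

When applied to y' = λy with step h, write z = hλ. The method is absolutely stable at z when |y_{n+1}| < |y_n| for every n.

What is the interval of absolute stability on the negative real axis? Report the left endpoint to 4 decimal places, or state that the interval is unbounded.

(-3.5000, 0).

Set f=λy, z=hλ:
  k1=λy_n ⇒ h·k1=z·y_n;  k2=λ(1+1/3z)y_n ⇒ h·k2=z(1+1/3z)y_n
  y_{n+1}/y_n = 1 + 1/7z + 6/7z(1+1/3z) = 1 + z + 2/7z²
  so R(z) = 1 + z + 2/7z².

Solve |R(x)|<1 on ℝ⁻.
x=-0.92: |R|=0.3218
R=1: x+2/7x²=0 ⇒ x=−7/2=-3.5000; min R=1−1/(4·2/7)=0.1250>−1
Confirm numerically:
  x=-2.874: |R|=0.48596 <1
  x=-1.965: |R|=0.13821 <1
  x=-1.952: |R|=0.13666 <1
  x=-1.906: |R|=0.13195 <1
  x=-4.062: |R|=1.65224 >1
  x=-3.829: |R|=1.35993 >1
Stable set (-3.5000, 0).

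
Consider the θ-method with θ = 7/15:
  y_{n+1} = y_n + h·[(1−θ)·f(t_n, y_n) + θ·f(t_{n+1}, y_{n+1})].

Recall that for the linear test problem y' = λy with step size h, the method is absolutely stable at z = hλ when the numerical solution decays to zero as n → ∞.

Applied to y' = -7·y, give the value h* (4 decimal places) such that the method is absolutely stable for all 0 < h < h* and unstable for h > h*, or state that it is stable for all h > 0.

(-30.0000,0); λ=-7 ⇒ h* = (30)/7 = 4.2857.

With y'=λy (z=hλ):
  y_{n+1} = y_n + z·[8/15·y_n + 7/15·y_{n+1}] ⇒ (1 − 7/15z)y_{n+1} = (1 + 8/15z)y_n
  ⇒ R(z) = (1 + 8/15z)/(1 − 7/15z).

Find x<0 with |R(x)|<1.
x=-0.7: |R|=0.4724
R=−1: 1+8/15x = −1+7/15x ⇒ -1/15x=2 ⇒ x=2/(-1/15)=-30.0000
Confirm numerically:
  x=-21.474: |R|=0.94843 <1
  x=-19.323: |R|=0.92894 <1
  x=-12.328: |R|=0.82554 <1
  x=-30.422: |R|=1.00185 >1
  x=-30.162: |R|=1.00072 >1
  x=-30.155: |R|=1.00069 >1
Interval (-30.0000, 0).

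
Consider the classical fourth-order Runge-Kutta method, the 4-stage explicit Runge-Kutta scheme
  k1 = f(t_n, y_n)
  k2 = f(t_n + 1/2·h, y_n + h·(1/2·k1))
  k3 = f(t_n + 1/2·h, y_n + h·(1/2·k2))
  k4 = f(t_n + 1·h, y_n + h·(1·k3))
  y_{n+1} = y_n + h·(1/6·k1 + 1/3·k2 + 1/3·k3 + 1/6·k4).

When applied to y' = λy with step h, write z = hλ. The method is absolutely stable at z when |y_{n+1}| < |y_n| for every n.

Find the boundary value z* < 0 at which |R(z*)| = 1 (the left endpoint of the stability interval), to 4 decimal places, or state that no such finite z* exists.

With y'=λy (z=hλ):
  order 4, 4-stage ⇒ R(z)=1+z+z^2/2+z^3/6+z^4/24
  (e.g. R(-0.83)=0.43893, |R|=0.43893)

Need |R(x)|<1, x<0.
x=-0.83: |R|=0.4389
|R(-3.08)|=1.5432 |R(-3.05)|=1.4782 |R(-2.94)|=1.2594
Bisect:
  x_lo=-3.1034 |R|=1.5954  x_hi=-0.0910 |R|=0.9130
  mid=-1.59719 |R|=0.27040 →hi
  mid=-2.35028 |R|=0.51923 →hi
  mid=-2.72682 |R|=0.91536 →hi
  mid=-2.91509 |R|=1.21399 →lo
  mid=-2.82095 |R|=1.05511 →lo
  mid=-2.77388 |R|=0.98293 →hi
  mid=-2.79742 |R|=1.01844 →lo
  mid=-2.78565 |R|=1.00054 →lo
  mid=-2.77977 |R|=0.99170 →hi
  mid=-2.78271 |R|=0.99611 →hi
  ...
  [-2.78547,-2.78528] ⇒ x*=-2.7853
Stable set (-2.7853, 0).

left endpoint -2.7853.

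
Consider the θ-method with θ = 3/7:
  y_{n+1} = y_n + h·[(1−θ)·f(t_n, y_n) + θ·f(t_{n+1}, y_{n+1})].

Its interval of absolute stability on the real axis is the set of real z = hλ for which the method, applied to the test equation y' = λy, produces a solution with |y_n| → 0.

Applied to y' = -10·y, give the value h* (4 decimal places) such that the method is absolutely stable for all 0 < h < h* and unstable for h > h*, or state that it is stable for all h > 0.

Set f=λy, z=hλ:
  y_{n+1} = y_n + z·[4/7·y_n + 3/7·y_{n+1}] ⇒ (1 − 3/7z)y_{n+1} = (1 + 4/7z)y_n
  so R(z) = (1 + 4/7z)/(1 − 3/7z).

Solve |R(x)|<1 on ℝ⁻.
x=-1.75: |R|=0.0000
R=−1: 1+4/7x = −1+3/7x ⇒ -1/7x=2 ⇒ x=2/(-1/7)=-14.0000
Confirm numerically:
  x=-11.917: |R|=0.95128 <1
  x=-10.328: |R|=0.90333 <1
  x=-6.845: |R|=0.74015 <1
  x=-14.487: |R|=1.00965 >1
  x=-14.166: |R|=1.00335 >1
  x=-14.153: |R|=1.00309 >1
Interval (-14.0000, 0).

(-14.0000,0); λ=-10 ⇒ h* = (14)/10 = 1.4000.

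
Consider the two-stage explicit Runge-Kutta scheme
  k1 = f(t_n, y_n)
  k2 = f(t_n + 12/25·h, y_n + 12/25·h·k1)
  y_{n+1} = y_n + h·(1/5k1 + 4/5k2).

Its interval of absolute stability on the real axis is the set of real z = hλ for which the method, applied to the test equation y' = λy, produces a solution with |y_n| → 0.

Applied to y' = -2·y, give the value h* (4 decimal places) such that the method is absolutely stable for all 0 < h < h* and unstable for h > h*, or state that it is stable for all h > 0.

With y'=λy (z=hλ):
  k1=λy_n ⇒ h·k1=z·y_n;  k2=λ(1+12/25z)y_n ⇒ h·k2=z(1+12/25z)y_n
  y_{n+1}/y_n = 1 + 1/5z + 4/5z(1+12/25z) = 1 + z + 48/125z²
  R(z) = 1 + z + 48/125z².

Solve |R(x)|<1 on ℝ⁻.
x=-1.18: |R|=0.3547
R=1: x+48/125x²=0 ⇒ x=−125/48=-2.6042; min R=1−1/(4·48/125)=0.3490>−1
Confirm numerically:
  x=-2.473: |R|=0.87544 <1
  x=-2.421: |R|=0.82972 <1
  x=-2.020: |R|=0.54687 <1
  x=-1.102: |R|=0.36433 <1
  x=-3.199: |R|=1.73070 >1
  x=-3.019: |R|=1.48091 >1
  x=-2.959: |R|=1.40318 >1
Stable set (-2.6042, 0).

(-2.6042,0); λ=-2 ⇒ h* = (125/48)/2 = 1.3021.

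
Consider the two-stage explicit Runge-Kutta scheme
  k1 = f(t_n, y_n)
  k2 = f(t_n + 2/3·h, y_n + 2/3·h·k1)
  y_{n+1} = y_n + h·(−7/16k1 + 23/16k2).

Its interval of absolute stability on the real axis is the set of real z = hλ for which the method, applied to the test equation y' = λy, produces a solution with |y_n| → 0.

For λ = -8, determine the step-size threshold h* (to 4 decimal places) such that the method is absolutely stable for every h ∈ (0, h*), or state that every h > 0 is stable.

(-1.0435,0); λ=-8 ⇒ h* = (24/23)/8 = 0.1304.

Set f=λy, z=hλ:
  k1=λy_n ⇒ h·k1=z·y_n;  k2=λ(1+2/3z)y_n ⇒ h·k2=z(1+2/3z)y_n
  y_{n+1}/y_n = 1 − 7/16z + 23/16z(1+2/3z) = 1 + z + 23/24z²
  R(z) = 1 + z + 23/24z².

Need |R(x)|<1, x<0.
x=-0.42: |R|=0.7490
R=1: x+23/24x²=0 ⇒ x=−24/23=-1.0435; min R=1−1/(4·23/24)=0.7391>−1
Confirm numerically:
  x=-0.970: |R|=0.93170 <1
  x=-0.816: |R|=0.82211 <1
  x=-0.802: |R|=0.81440 <1
  x=-1.489: |R|=1.63574 >1
  x=-1.378: |R|=1.44176 >1
  x=-1.325: |R|=1.35747 >1
So |R|<1 on (-1.0435, 0).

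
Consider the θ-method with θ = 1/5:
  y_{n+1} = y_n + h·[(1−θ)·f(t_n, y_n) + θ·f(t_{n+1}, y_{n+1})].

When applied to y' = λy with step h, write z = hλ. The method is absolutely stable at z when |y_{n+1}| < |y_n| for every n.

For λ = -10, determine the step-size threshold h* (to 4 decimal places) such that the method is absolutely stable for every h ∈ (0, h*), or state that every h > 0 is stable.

(-3.3333,0); λ=-10 ⇒ h* = (10/3)/10 = 0.3333.

On y'=λy, z=hλ:
  y_{n+1} = y_n + z·[4/5·y_n + 1/5·y_{n+1}] ⇒ (1 − 1/5z)y_{n+1} = (1 + 4/5z)y_n
  R(z) = (1 + 4/5z)/(1 − 1/5z).

Need |R(x)|<1, x<0.
x=-0.9: |R|=0.2373
R=−1: 1+4/5x = −1+1/5x ⇒ -3/5x=2 ⇒ x=2/(-3/5)=-3.3333
Confirm numerically:
  x=-2.895: |R|=0.83344 <1
  x=-2.448: |R|=0.64339 <1
  x=-1.569: |R|=0.19425 <1
  x=-3.511: |R|=1.06262 >1
  x=-3.412: |R|=1.02806 >1
Interval (-3.3333, 0).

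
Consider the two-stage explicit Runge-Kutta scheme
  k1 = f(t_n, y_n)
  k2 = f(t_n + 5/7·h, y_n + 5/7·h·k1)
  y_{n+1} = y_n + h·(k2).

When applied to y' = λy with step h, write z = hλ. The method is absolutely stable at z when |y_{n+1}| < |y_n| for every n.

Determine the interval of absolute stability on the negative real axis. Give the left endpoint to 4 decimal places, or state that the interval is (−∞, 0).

On y'=λy, z=hλ:
  k1=λy_n ⇒ h·k1=z·y_n;  k2=λ(1+5/7z)y_n ⇒ h·k2=z(1+5/7z)y_n
  y_{n+1}/y_n = 1 + z(1+5/7z) = 1 + z + 5/7z²
  ⇒ R(z) = 1 + z + 5/7z².

Solve |R(x)|<1 on ℝ⁻.
x=-1.34: |R|=0.9426
R=1: x+5/7x²=0 ⇒ x=−7/5=-1.4000; min R=1−1/(4·5/7)=0.6500>−1
Confirm numerically:
  x=-1.172: |R|=0.80913 <1
  x=-1.017: |R|=0.72178 <1
  x=-0.646: |R|=0.65208 <1
  x=-0.617: |R|=0.65492 <1
  x=-1.740: |R|=1.42257 >1
  x=-1.643: |R|=1.28518 >1
  x=-1.495: |R|=1.10145 >1
So |R|<1 on (-1.4000, 0).

(-1.4000, 0).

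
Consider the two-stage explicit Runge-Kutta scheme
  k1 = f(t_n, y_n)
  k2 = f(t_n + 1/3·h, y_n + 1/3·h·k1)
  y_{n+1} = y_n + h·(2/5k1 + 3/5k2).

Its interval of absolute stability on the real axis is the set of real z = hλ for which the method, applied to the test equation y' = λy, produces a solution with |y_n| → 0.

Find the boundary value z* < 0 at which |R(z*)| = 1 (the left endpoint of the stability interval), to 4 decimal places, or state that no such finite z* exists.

On y'=λy, z=hλ:
  k1=λy_n ⇒ h·k1=z·y_n;  k2=λ(1+1/3z)y_n ⇒ h·k2=z(1+1/3z)y_n
  y_{n+1}/y_n = 1 + 2/5z + 3/5z(1+1/3z) = 1 + z + 1/5z²
  Hence R(z) = 1 + z + 1/5z².

Find x<0 with |R(x)|<1.
x=-1.17: |R|=0.1038
R=1: x+1/5x²=0 ⇒ x=−5=-5.0000; min R=1−1/(4·1/5)=-0.2500>−1
Confirm numerically:
  x=-4.614: |R|=0.64380 <1
  x=-3.624: |R|=0.00268 <1
  x=-3.311: |R|=0.11846 <1
  x=-5.451: |R|=1.49168 >1
  x=-5.177: |R|=1.18327 >1
Interval (-5.0000, 0).

z* = -5.0000.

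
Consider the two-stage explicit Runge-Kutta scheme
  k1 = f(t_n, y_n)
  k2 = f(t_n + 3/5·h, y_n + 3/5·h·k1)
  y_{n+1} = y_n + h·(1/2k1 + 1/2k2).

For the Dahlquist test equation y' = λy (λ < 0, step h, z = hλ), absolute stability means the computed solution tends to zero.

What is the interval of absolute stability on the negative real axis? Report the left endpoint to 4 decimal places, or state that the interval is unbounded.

z∈(-3.3333,0).

On y'=λy, z=hλ:
  k1=λy_n ⇒ h·k1=z·y_n;  k2=λ(1+3/5z)y_n ⇒ h·k2=z(1+3/5z)y_n
  y_{n+1}/y_n = 1 + 1/2z + 1/2z(1+3/5z) = 1 + z + 3/10z²
  ⇒ R(z) = 1 + z + 3/10z².

Boundary: |R(x)|=1, x<0.
x=-0.42: |R|=0.6329
R=1: x+3/10x²=0 ⇒ x=−10/3=-3.3333; min R=1−1/(4·3/10)=0.1667>−1
Confirm numerically:
  x=-2.580: |R|=0.41692 <1
  x=-2.376: |R|=0.31761 <1
  x=-1.337: |R|=0.19927 <1
  x=-3.755: |R|=1.47501 >1
  x=-3.654: |R|=1.35151 >1
  x=-3.506: |R|=1.18161 >1
So |R|<1 on (-3.3333, 0).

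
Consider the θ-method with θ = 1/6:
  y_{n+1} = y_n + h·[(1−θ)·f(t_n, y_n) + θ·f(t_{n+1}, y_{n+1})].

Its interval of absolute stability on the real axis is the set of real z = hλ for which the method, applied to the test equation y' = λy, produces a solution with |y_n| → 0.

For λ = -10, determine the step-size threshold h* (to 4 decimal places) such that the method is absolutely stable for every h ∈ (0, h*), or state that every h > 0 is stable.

With y'=λy (z=hλ):
  y_{n+1} = y_n + z·[5/6·y_n + 1/6·y_{n+1}] ⇒ (1 − 1/6z)y_{n+1} = (1 + 5/6z)y_n
  ⇒ R(z) = (1 + 5/6z)/(1 − 1/6z).

Find x<0 with |R(x)|<1.
x=-1.31: |R|=0.0752
R=−1: 1+5/6x = −1+1/6x ⇒ -2/3x=2 ⇒ x=2/(-2/3)=-3.0000
Confirm numerically:
  x=-2.595: |R|=0.81152 <1
  x=-1.929: |R|=0.45970 <1
  x=-1.645: |R|=0.29104 <1
  x=-1.416: |R|=0.14563 <1
  x=-3.395: |R|=1.16817 >1
  x=-3.156: |R|=1.06815 >1
Interval (-3.0000, 0).

(-3.0000,0); λ=-10 ⇒ h* = (3)/10 = 0.3000.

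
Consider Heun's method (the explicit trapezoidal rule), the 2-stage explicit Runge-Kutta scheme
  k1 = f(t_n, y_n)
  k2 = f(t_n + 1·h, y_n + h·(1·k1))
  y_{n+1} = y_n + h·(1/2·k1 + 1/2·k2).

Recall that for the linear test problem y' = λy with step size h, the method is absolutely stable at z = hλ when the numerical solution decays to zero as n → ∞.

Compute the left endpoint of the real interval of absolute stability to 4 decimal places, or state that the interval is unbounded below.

left endpoint -2.0000.

Set f=λy, z=hλ:
  order 2, 2-stage ⇒ R(z)=1+z+z^2/2
  (e.g. R(-1.05)=0.50125, |R|=0.50125)

Find x<0 with |R(x)|<1.
x=-1.05: |R|=0.5012
|R(-1.93)|=0.9325 |R(-1.86)|=0.8698 |R(-1.19)|=0.5181
Bisect:
  x_lo=-2.3540 |R|=1.4167  x_hi=-0.1329 |R|=0.8760
  mid=-1.24345 |R|=0.52963 →hi
  mid=-1.79874 |R|=0.81899 →hi
  mid=-2.07638 |R|=1.07930 →lo
  mid=-1.93756 |R|=0.93951 →hi
  mid=-2.00697 |R|=1.00699 →lo
  mid=-1.97226 |R|=0.97265 →hi
  mid=-1.98962 |R|=0.98967 →hi
  mid=-1.99829 |R|=0.99829 →hi
  ...
  [-2.00005,-1.99992] ⇒ x*=-2.0000
Interval (-2.0000, 0).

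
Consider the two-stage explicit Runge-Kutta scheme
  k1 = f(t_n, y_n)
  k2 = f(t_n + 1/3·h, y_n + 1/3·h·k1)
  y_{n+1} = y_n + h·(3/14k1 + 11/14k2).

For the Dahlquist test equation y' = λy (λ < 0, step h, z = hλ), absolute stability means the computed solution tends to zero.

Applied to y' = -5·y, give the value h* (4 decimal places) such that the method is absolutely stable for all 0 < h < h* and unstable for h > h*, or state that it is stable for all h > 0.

Test eqn y'=λy, z=hλ:
  k1=λy_n ⇒ h·k1=z·y_n;  k2=λ(1+1/3z)y_n ⇒ h·k2=z(1+1/3z)y_n
  y_{n+1}/y_n = 1 + 3/14z + 11/14z(1+1/3z) = 1 + z + 11/42z²
  Hence R(z) = 1 + z + 11/42z².

Need |R(x)|<1, x<0.
x=-0.63: |R|=0.4739
R=1: x+11/42x²=0 ⇒ x=−42/11=-3.8182; min R=1−1/(4·11/42)=0.0455>−1
Confirm numerically:
  x=-2.866: |R|=0.28527 <1
  x=-2.171: |R|=0.06342 <1
  x=-1.760: |R|=0.05128 <1
  x=-1.656: |R|=0.06223 <1
  x=-3.901: |R|=1.08461 >1
  x=-3.840: |R|=1.02194 >1
Interval (-3.8182, 0).

(-3.8182,0); λ=-5 ⇒ h* = (42/11)/5 = 0.7636.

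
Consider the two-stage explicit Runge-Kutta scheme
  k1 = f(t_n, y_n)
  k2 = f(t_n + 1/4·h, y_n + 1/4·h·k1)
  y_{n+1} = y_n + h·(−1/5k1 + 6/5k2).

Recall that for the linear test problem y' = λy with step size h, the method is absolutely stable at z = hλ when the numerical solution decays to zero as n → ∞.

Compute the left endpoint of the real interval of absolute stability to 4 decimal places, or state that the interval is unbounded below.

z* = -3.3333.

On y'=λy, z=hλ:
  k1=λy_n ⇒ h·k1=z·y_n;  k2=λ(1+1/4z)y_n ⇒ h·k2=z(1+1/4z)y_n
  y_{n+1}/y_n = 1 − 1/5z + 6/5z(1+1/4z) = 1 + z + 3/10z²
  ⇒ R(z) = 1 + z + 3/10z².

Need |R(x)|<1, x<0.
x=-0.93: |R|=0.3295
R=1: x+3/10x²=0 ⇒ x=−10/3=-3.3333; min R=1−1/(4·3/10)=0.1667>−1
Confirm numerically:
  x=-3.282: |R|=0.94946 <1
  x=-3.222: |R|=0.89239 <1
  x=-2.978: |R|=0.68255 <1
  x=-2.150: |R|=0.23675 <1
  x=-3.823: |R|=1.56160 >1
  x=-3.715: |R|=1.42537 >1
Stable set (-3.3333, 0).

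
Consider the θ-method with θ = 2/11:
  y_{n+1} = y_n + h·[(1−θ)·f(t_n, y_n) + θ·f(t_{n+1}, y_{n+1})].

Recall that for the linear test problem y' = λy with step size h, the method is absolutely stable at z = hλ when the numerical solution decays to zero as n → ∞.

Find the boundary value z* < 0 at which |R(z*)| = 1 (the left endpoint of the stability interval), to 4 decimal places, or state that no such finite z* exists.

Test eqn y'=λy, z=hλ:
  y_{n+1} = y_n + z·[9/11·y_n + 2/11·y_{n+1}] ⇒ (1 − 2/11z)y_{n+1} = (1 + 9/11z)y_n
  R(z) = (1 + 9/11z)/(1 − 2/11z).

Boundary: |R(x)|=1, x<0.
x=-0.63: |R|=0.4347
R=−1: 1+9/11x = −1+2/11x ⇒ -7/11x=2 ⇒ x=2/(-7/11)=-3.1429
Confirm numerically:
  x=-2.948: |R|=0.91927 <1
  x=-2.929: |R|=0.91120 <1
  x=-1.628: |R|=0.25617 <1
  x=-3.582: |R|=1.16924 >1
  x=-3.527: |R|=1.14894 >1
  x=-3.409: |R|=1.10456 >1
Interval (-3.1429, 0).

z* = -3.1429.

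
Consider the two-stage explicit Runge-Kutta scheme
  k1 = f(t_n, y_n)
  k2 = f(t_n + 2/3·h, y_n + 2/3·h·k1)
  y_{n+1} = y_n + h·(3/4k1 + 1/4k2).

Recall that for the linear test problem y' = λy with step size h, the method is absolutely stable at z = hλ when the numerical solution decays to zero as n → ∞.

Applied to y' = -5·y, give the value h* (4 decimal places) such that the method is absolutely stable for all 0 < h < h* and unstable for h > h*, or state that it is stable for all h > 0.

(-6.0000,0); λ=-5 ⇒ h* = (6)/5 = 1.2000.

Set f=λy, z=hλ:
  k1=λy_n ⇒ h·k1=z·y_n;  k2=λ(1+2/3z)y_n ⇒ h·k2=z(1+2/3z)y_n
  y_{n+1}/y_n = 1 + 3/4z + 1/4z(1+2/3z) = 1 + z + 1/6z²
  Hence R(z) = 1 + z + 1/6z².

Find x<0 with |R(x)|<1.
x=-0.58: |R|=0.4761
R=1: x+1/6x²=0 ⇒ x=−6=-6.0000; min R=1−1/(4·1/6)=-0.5000>−1
Confirm numerically:
  x=-4.002: |R|=0.33267 <1
  x=-3.346: |R|=0.48005 <1
  x=-2.794: |R|=0.49293 <1
  x=-6.353: |R|=1.37377 >1
  x=-6.304: |R|=1.31940 >1
  x=-6.282: |R|=1.29525 >1
Interval (-6.0000, 0).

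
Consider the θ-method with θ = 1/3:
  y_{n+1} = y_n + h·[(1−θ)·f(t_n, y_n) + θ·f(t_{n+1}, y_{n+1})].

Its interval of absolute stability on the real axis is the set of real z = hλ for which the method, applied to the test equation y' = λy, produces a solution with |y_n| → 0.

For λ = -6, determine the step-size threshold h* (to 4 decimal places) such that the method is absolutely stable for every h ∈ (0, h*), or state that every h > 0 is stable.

Test eqn y'=λy, z=hλ:
  y_{n+1} = y_n + z·[2/3·y_n + 1/3·y_{n+1}] ⇒ (1 − 1/3z)y_{n+1} = (1 + 2/3z)y_n
  Hence R(z) = (1 + 2/3z)/(1 − 1/3z).

Need |R(x)|<1, x<0.
x=-0.69: |R|=0.4390
R=−1: 1+2/3x = −1+1/3x ⇒ -1/3x=2 ⇒ x=2/(-1/3)=-6.0000
Confirm numerically:
  x=-5.515: |R|=0.94304 <1
  x=-3.939: |R|=0.70298 <1
  x=-2.956: |R|=0.48892 <1
  x=-6.555: |R|=1.05808 >1
  x=-6.024: |R|=1.00266 >1
So |R|<1 on (-6.0000, 0).

(-6.0000,0); λ=-6 ⇒ h* = (6)/6 = 1.0000.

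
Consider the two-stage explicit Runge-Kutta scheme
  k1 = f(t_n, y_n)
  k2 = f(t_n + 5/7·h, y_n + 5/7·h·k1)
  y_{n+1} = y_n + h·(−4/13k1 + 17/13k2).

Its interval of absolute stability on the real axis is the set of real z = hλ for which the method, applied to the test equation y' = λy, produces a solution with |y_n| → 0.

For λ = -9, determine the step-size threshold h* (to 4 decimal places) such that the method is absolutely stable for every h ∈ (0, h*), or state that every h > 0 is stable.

Test eqn y'=λy, z=hλ:
  k1=λy_n ⇒ h·k1=z·y_n;  k2=λ(1+5/7z)y_n ⇒ h·k2=z(1+5/7z)y_n
  y_{n+1}/y_n = 1 − 4/13z + 17/13z(1+5/7z) = 1 + z + 85/91z²
  R(z) = 1 + z + 85/91z².

Need |R(x)|<1, x<0.
x=-0.91: |R|=0.8635
R=1: x+85/91x²=0 ⇒ x=−91/85=-1.0706; min R=1−1/(4·85/91)=0.7324>−1
Confirm numerically:
  x=-1.025: |R|=0.95635 <1
  x=-0.659: |R|=0.74665 <1
  x=-0.603: |R|=0.73663 <1
  x=-1.439: |R|=1.49519 >1
  x=-1.313: |R|=1.29730 >1
  x=-1.296: |R|=1.27287 >1
So |R|<1 on (-1.0706, 0).

(-1.0706,0); λ=-9 ⇒ h* = (91/85)/9 = 0.1190.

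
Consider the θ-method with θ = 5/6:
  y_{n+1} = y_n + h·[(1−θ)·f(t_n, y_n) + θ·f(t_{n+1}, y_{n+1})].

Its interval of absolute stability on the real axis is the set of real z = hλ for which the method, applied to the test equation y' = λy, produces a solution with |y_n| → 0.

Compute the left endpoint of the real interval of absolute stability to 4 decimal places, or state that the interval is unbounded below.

interval (−∞, 0).

On y'=λy, z=hλ:
  y_{n+1} = y_n + z·[1/6·y_n + 5/6·y_{n+1}] ⇒ (1 − 5/6z)y_{n+1} = (1 + 1/6z)y_n
  so R(z) = (1 + 1/6z)/(1 − 5/6z).

Solve |R(x)|<1 on ℝ⁻.
x=-1.75: |R|=0.2881
x=-2: |R|=0.2500
x=-10: |R|=0.0714
x=-100: |R|=0.1858
θ=5/6≥1/2 ⇒ |1+1/6x|<|1−5/6x| ∀x<0 ⇒ interval (−∞,0).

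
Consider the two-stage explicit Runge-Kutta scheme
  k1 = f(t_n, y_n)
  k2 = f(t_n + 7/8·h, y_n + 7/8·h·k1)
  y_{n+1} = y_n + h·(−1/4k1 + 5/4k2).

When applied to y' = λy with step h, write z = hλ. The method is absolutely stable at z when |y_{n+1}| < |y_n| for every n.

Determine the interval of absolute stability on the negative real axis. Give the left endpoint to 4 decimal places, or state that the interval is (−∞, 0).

z∈(-0.9143,0).

Set f=λy, z=hλ:
  k1=λy_n ⇒ h·k1=z·y_n;  k2=λ(1+7/8z)y_n ⇒ h·k2=z(1+7/8z)y_n
  y_{n+1}/y_n = 1 − 1/4z + 5/4z(1+7/8z) = 1 + z + 35/32z²
  so R(z) = 1 + z + 35/32z².

Find x<0 with |R(x)|<1.
x=-1.2: |R|=1.3750
R=1: x+35/32x²=0 ⇒ x=−32/35=-0.9143; min R=1−1/(4·35/32)=0.7714>−1
Confirm numerically:
  x=-0.843: |R|=0.93427 <1
  x=-0.692: |R|=0.83176 <1
  x=-0.398: |R|=0.77525 <1
  x=-1.427: |R|=1.80023 >1
  x=-1.293: |R|=1.53558 >1
  x=-1.035: |R|=1.13665 >1
So |R|<1 on (-0.9143, 0).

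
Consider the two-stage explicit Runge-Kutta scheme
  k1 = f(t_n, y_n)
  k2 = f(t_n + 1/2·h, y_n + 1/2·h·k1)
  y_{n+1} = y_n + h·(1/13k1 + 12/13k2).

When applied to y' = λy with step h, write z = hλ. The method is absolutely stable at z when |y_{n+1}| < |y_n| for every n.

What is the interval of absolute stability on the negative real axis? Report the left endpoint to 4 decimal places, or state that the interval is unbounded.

(-2.1667, 0).

Set f=λy, z=hλ:
  k1=λy_n ⇒ h·k1=z·y_n;  k2=λ(1+1/2z)y_n ⇒ h·k2=z(1+1/2z)y_n
  y_{n+1}/y_n = 1 + 1/13z + 12/13z(1+1/2z) = 1 + z + 6/13z²
  Hence R(z) = 1 + z + 6/13z².

Need |R(x)|<1, x<0.
x=-0.78: |R|=0.5008
R=1: x+6/13x²=0 ⇒ x=−13/6=-2.1667; min R=1−1/(4·6/13)=0.4583>−1
Confirm numerically:
  x=-1.979: |R|=0.82859 <1
  x=-1.320: |R|=0.48418 <1
  x=-0.939: |R|=0.46795 <1
  x=-2.713: |R|=1.68409 >1
  x=-2.641: |R|=1.57818 >1
Interval (-2.1667, 0).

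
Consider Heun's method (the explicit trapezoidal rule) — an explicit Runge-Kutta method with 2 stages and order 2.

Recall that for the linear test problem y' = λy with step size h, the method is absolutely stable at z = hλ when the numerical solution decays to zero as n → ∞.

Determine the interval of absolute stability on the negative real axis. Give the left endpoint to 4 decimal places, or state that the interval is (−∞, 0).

Set f=λy, z=hλ:
  order 2, 2-stage ⇒ R(z)=1+z+z^2/2
  (e.g. R(-0.85)=0.51125, |R|=0.51125)

Need |R(x)|<1, x<0.
x=-0.85: |R|=0.5112
|R(-1.82)|=0.8362 |R(-1.5)|=0.6250 |R(-1.39)|=0.5760
Bisect:
  x_lo=-2.4605 |R|=1.5665  x_hi=-0.3189 |R|=0.7320
  mid=-1.38966 |R|=0.57592 →hi
  mid=-1.92506 |R|=0.92787 →hi
  mid=-2.19276 |R|=1.21134 →lo
  mid=-2.05891 |R|=1.06065 →lo
  mid=-1.99199 |R|=0.99202 →hi
  mid=-2.02545 |R|=1.02577 →lo
  mid=-2.00872 |R|=1.00875 →lo
  mid=-2.00035 |R|=1.00035 →lo
  mid=-1.99617 |R|=0.99618 →hi
  ...
  [-2.00009,-1.99996] ⇒ x*=-2.0000
So |R|<1 on (-2.0000, 0).

z∈(-2.0000,0).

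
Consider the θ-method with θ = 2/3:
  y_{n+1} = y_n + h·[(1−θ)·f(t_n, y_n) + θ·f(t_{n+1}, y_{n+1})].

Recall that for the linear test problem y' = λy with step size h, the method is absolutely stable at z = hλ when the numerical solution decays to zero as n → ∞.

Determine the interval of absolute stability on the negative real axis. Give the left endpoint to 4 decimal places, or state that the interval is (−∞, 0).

Set f=λy, z=hλ:
  y_{n+1} = y_n + z·[1/3·y_n + 2/3·y_{n+1}] ⇒ (1 − 2/3z)y_{n+1} = (1 + 1/3z)y_n
  so R(z) = (1 + 1/3z)/(1 − 2/3z).

Boundary: |R(x)|=1, x<0.
x=-0.84: |R|=0.4615
x=-2: |R|=0.1429
x=-10: |R|=0.3043
x=-100: |R|=0.4778
θ=2/3≥1/2 ⇒ |1+1/3x|<|1−2/3x| ∀x<0 ⇒ interval (−∞,0).

unbounded; (−∞, 0).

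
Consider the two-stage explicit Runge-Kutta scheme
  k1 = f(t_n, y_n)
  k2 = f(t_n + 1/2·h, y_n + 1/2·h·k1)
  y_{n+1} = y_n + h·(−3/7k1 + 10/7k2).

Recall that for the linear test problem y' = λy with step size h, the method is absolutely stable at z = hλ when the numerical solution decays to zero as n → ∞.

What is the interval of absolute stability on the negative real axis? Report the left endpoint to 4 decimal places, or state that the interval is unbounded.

With y'=λy (z=hλ):
  k1=λy_n ⇒ h·k1=z·y_n;  k2=λ(1+1/2z)y_n ⇒ h·k2=z(1+1/2z)y_n
  y_{n+1}/y_n = 1 − 3/7z + 10/7z(1+1/2z) = 1 + z + 5/7z²
  ⇒ R(z) = 1 + z + 5/7z².

Need |R(x)|<1, x<0.
x=-0.97: |R|=0.7021
R=1: x+5/7x²=0 ⇒ x=−7/5=-1.4000; min R=1−1/(4·5/7)=0.6500>−1
Confirm numerically:
  x=-1.337: |R|=0.93983 <1
  x=-1.167: |R|=0.80578 <1
  x=-0.649: |R|=0.65186 <1
  x=-1.817: |R|=1.54121 >1
  x=-1.423: |R|=1.02338 >1
So |R|<1 on (-1.4000, 0).

(-1.4000, 0).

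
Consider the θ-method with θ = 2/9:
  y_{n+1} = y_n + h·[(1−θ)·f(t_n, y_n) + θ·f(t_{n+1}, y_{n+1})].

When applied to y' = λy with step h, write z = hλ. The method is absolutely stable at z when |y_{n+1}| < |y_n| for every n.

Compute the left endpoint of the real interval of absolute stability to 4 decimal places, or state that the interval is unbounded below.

z* = -3.6000.

Set f=λy, z=hλ:
  y_{n+1} = y_n + z·[7/9·y_n + 2/9·y_{n+1}] ⇒ (1 − 2/9z)y_{n+1} = (1 + 7/9z)y_n
  Hence R(z) = (1 + 7/9z)/(1 − 2/9z).

Solve |R(x)|<1 on ℝ⁻.
x=-0.44: |R|=0.5992
R=−1: 1+7/9x = −1+2/9x ⇒ -5/9x=2 ⇒ x=2/(-5/9)=-3.6000
Confirm numerically:
  x=-2.672: |R|=0.67652 <1
  x=-1.608: |R|=0.18468 <1
  x=-1.498: |R|=0.12387 <1
  x=-4.199: |R|=1.17215 >1
  x=-4.119: |R|=1.15054 >1
  x=-3.905: |R|=1.09072 >1
Interval (-3.6000, 0).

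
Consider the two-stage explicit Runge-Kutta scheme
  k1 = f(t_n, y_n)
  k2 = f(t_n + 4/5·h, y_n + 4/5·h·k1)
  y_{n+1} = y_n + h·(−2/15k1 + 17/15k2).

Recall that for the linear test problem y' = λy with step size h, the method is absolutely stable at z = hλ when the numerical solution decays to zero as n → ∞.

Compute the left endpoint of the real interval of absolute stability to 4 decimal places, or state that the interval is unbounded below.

On y'=λy, z=hλ:
  k1=λy_n ⇒ h·k1=z·y_n;  k2=λ(1+4/5z)y_n ⇒ h·k2=z(1+4/5z)y_n
  y_{n+1}/y_n = 1 − 2/15z + 17/15z(1+4/5z) = 1 + z + 68/75z²
  ⇒ R(z) = 1 + z + 68/75z².

Find x<0 with |R(x)|<1.
x=-0.92: |R|=0.8474
R=1: x+68/75x²=0 ⇒ x=−75/68=-1.1029; min R=1−1/(4·68/75)=0.7243>−1
Confirm numerically:
  x=-0.850: |R|=0.80507 <1
  x=-0.837: |R|=0.79818 <1
  x=-0.728: |R|=0.75252 <1
  x=-0.531: |R|=0.72464 <1
  x=-1.488: |R|=1.51949 >1
  x=-1.442: |R|=1.44329 >1
  x=-1.154: |R|=1.05342 >1
Stable set (-1.1029, 0).

left endpoint -1.1029.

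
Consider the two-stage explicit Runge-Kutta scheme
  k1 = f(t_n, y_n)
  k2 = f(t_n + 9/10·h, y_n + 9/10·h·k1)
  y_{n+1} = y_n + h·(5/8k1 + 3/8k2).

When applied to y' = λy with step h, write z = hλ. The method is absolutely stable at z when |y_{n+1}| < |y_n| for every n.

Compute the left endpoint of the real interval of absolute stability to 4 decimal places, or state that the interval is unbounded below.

left endpoint -2.9630.

Test eqn y'=λy, z=hλ:
  k1=λy_n ⇒ h·k1=z·y_n;  k2=λ(1+9/10z)y_n ⇒ h·k2=z(1+9/10z)y_n
  y_{n+1}/y_n = 1 + 5/8z + 3/8z(1+9/10z) = 1 + z + 27/80z²
  so R(z) = 1 + z + 27/80z².

Solve |R(x)|<1 on ℝ⁻.
x=-1.25: |R|=0.2773
R=1: x+27/80x²=0 ⇒ x=−80/27=-2.9630; min R=1−1/(4·27/80)=0.2593>−1
Confirm numerically:
  x=-2.444: |R|=0.57193 <1
  x=-2.273: |R|=0.47070 <1
  x=-1.268: |R|=0.27464 <1
  x=-3.460: |R|=1.58042 >1
  x=-3.287: |R|=1.35947 >1
  x=-3.086: |R|=1.12815 >1
So |R|<1 on (-2.9630, 0).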